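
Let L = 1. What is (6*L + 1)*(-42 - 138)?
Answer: -1260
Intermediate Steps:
(6*L + 1)*(-42 - 138) = (6*1 + 1)*(-42 - 138) = (6 + 1)*(-180) = 7*(-180) = -1260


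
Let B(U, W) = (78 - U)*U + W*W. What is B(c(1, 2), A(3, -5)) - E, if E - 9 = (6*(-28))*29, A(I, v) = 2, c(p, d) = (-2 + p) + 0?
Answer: 4788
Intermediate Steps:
c(p, d) = -2 + p
E = -4863 (E = 9 + (6*(-28))*29 = 9 - 168*29 = 9 - 4872 = -4863)
B(U, W) = W² + U*(78 - U) (B(U, W) = U*(78 - U) + W² = W² + U*(78 - U))
B(c(1, 2), A(3, -5)) - E = (2² - (-2 + 1)² + 78*(-2 + 1)) - 1*(-4863) = (4 - 1*(-1)² + 78*(-1)) + 4863 = (4 - 1*1 - 78) + 4863 = (4 - 1 - 78) + 4863 = -75 + 4863 = 4788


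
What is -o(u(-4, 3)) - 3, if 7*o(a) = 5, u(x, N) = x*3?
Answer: -26/7 ≈ -3.7143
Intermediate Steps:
u(x, N) = 3*x
o(a) = 5/7 (o(a) = (⅐)*5 = 5/7)
-o(u(-4, 3)) - 3 = -1*5/7 - 3 = -5/7 - 3 = -26/7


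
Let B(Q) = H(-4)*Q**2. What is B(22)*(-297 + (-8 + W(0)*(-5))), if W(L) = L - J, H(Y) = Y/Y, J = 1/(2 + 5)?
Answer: -1030920/7 ≈ -1.4727e+5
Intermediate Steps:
J = 1/7 ≈ 0.14286
H(Y) = 1
W(L) = -1/7 + L (W(L) = L - 1*1/7 = L - 1/7 = -1/7 + L)
B(Q) = Q**2 (B(Q) = 1*Q**2 = Q**2)
B(22)*(-297 + (-8 + W(0)*(-5))) = 22**2*(-297 + (-8 + (-1/7 + 0)*(-5))) = 484*(-297 + (-8 - 1/7*(-5))) = 484*(-297 + (-8 + 5/7)) = 484*(-297 - 51/7) = 484*(-2130/7) = -1030920/7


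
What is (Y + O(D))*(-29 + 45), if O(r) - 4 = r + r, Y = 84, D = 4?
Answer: 1536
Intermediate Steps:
O(r) = 4 + 2*r (O(r) = 4 + (r + r) = 4 + 2*r)
(Y + O(D))*(-29 + 45) = (84 + (4 + 2*4))*(-29 + 45) = (84 + (4 + 8))*16 = (84 + 12)*16 = 96*16 = 1536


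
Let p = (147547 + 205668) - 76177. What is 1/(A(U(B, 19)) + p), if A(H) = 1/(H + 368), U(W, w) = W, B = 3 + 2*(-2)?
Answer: 367/101672947 ≈ 3.6096e-6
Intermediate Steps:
B = -1 (B = 3 - 4 = -1)
p = 277038 (p = 353215 - 76177 = 277038)
A(H) = 1/(368 + H)
1/(A(U(B, 19)) + p) = 1/(1/(368 - 1) + 277038) = 1/(1/367 + 277038) = 1/(101672947/367) = 367/101672947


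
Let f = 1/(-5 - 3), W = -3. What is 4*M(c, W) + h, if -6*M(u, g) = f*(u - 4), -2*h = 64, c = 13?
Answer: -125/4 ≈ -31.250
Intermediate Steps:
h = -32 (h = -1/2*64 = -32)
f = -1/8 (f = 1/(-8) = -1/8 ≈ -0.12500)
M(u, g) = -1/12 + u/48 (M(u, g) = -(-1)*(u - 4)/48 = -(-1)*(-4 + u)/48 = -(1/2 - u/8)/6 = -1/12 + u/48)
4*M(c, W) + h = 4*(-1/12 + (1/48)*13) - 32 = 4*(-1/12 + 13/48) - 32 = 4*(3/16) - 32 = 3/4 - 32 = -125/4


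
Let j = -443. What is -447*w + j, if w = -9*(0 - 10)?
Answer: -40673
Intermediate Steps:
w = 90 (w = -9*(-10) = 90)
-447*w + j = -447*90 - 443 = -40230 - 443 = -40673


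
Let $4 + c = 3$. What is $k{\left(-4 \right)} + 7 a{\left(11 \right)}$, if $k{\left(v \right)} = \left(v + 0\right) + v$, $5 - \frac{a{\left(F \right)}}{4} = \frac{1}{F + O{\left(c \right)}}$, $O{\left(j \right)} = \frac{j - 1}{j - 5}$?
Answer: $\frac{2202}{17} \approx 129.53$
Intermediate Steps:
$c = -1$ ($c = -4 + 3 = -1$)
$O{\left(j \right)} = \frac{-1 + j}{-5 + j}$
$a{\left(F \right)} = 20 - \frac{4}{\frac{1}{3} + F}$ ($a{\left(F \right)} = 20 - \frac{4}{F + \frac{-1 - 1}{-5 - 1}} = 20 - \frac{4}{F + \frac{1}{-6} \left(-2\right)} = 20 - \frac{4}{F - - \frac{1}{3}} = 20 - \frac{4}{F + \frac{1}{3}} = 20 - \frac{4}{\frac{1}{3} + F}$)
$k{\left(v \right)} = 2 v$ ($k{\left(v \right)} = v + v = 2 v$)
$k{\left(-4 \right)} + 7 a{\left(11 \right)} = 2 \left(-4\right) + 7 \frac{4 \left(2 + 15 \cdot 11\right)}{1 + 3 \cdot 11} = -8 + 7 \frac{4 \left(2 + 165\right)}{1 + 33} = -8 + 7 \cdot 4 \cdot \frac{1}{34} \cdot 167 = -8 + 7 \cdot \frac{334}{17} = -8 + \frac{2338}{17} = \frac{2202}{17}$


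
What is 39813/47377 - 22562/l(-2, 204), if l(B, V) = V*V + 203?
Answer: 596019973/1981258763 ≈ 0.30083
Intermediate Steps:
l(B, V) = 203 + V² (l(B, V) = V² + 203 = 203 + V²)
39813/47377 - 22562/l(-2, 204) = 39813/47377 - 22562/(203 + 204²) = 39813*(1/47377) - 22562/(203 + 41616) = 39813/47377 - 22562/41819 = 596019973/1981258763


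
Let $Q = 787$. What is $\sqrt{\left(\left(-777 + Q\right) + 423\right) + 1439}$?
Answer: $12 \sqrt{13} \approx 43.267$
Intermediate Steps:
$\sqrt{\left(\left(-777 + Q\right) + 423\right) + 1439} = \sqrt{\left(\left(-777 + 787\right) + 423\right) + 1439} = \sqrt{\left(10 + 423\right) + 1439} = \sqrt{433 + 1439} = \sqrt{1872} = 12 \sqrt{13}$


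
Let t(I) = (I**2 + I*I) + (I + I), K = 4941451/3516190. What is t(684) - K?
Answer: 3294946383749/3516190 ≈ 9.3708e+5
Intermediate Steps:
K = 4941451/3516190 (K = 4941451*(1/3516190) = 4941451/3516190 ≈ 1.4053)
t(I) = 2*I + 2*I**2 (t(I) = (I**2 + I**2) + 2*I = 2*I**2 + 2*I = 2*I + 2*I**2)
t(684) - K = 2*684*(1 + 684) - 1*4941451/3516190 = 2*684*685 - 4941451/3516190 = 937080 - 4941451/3516190 = 3294946383749/3516190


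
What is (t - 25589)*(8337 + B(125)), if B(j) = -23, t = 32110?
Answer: 54215594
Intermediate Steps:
(t - 25589)*(8337 + B(125)) = (32110 - 25589)*(8337 - 23) = 6521*8314 = 54215594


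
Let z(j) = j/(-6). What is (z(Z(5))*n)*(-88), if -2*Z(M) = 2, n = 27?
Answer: -396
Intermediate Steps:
Z(M) = -1 (Z(M) = -1/2*2 = -1)
z(j) = -j/6 (z(j) = j*(-1/6) = -j/6)
(z(Z(5))*n)*(-88) = (-1/6*(-1)*27)*(-88) = ((1/6)*27)*(-88) = (9/2)*(-88) = -396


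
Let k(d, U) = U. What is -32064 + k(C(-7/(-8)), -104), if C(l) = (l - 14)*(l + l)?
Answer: -32168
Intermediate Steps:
C(l) = 2*l*(-14 + l) (C(l) = (-14 + l)*(2*l) = 2*l*(-14 + l))
-32064 + k(C(-7/(-8)), -104) = -32064 - 104 = -32168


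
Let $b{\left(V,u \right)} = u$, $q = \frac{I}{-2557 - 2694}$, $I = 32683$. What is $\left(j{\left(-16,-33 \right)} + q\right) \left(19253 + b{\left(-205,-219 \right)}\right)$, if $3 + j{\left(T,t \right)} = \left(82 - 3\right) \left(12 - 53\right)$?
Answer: $- \frac{324651993450}{5251} \approx -6.1827 \cdot 10^{7}$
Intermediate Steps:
$q = - \frac{32683}{5251}$ ($q = \frac{32683}{-2557 - 2694} = \frac{32683}{-5251} = 32683 \left(- \frac{1}{5251}\right) = - \frac{32683}{5251} \approx -6.2241$)
$j{\left(T,t \right)} = -3242$ ($j{\left(T,t \right)} = -3 + \left(82 - 3\right) \left(12 - 53\right) = -3 + 79 \left(-41\right) = -3 - 3239 = -3242$)
$\left(j{\left(-16,-33 \right)} + q\right) \left(19253 + b{\left(-205,-219 \right)}\right) = \left(-3242 - \frac{32683}{5251}\right) \left(19253 - 219\right) = \left(- \frac{17056425}{5251}\right) 19034 = - \frac{324651993450}{5251}$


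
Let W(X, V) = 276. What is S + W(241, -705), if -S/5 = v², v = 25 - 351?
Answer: -531104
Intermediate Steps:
v = -326
S = -531380 (S = -5*(-326)² = -5*106276 = -531380)
S + W(241, -705) = -531380 + 276 = -531104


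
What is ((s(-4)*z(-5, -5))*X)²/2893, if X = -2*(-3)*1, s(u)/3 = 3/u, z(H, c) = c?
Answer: 18225/11572 ≈ 1.5749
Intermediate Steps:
s(u) = 9/u (s(u) = 3*(3/u) = 9/u)
X = 6 (X = 6*1 = 6)
((s(-4)*z(-5, -5))*X)²/2893 = (((9/(-4))*(-5))*6)²/2893 = (((9*(-¼))*(-5))*6)²*(1/2893) = (-9/4*(-5)*6)²*(1/2893) = ((45/4)*6)²*(1/2893) = (135/2)²*(1/2893) = (18225/4)*(1/2893) = 18225/11572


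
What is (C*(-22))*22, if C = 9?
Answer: -4356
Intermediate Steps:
(C*(-22))*22 = (9*(-22))*22 = -198*22 = -4356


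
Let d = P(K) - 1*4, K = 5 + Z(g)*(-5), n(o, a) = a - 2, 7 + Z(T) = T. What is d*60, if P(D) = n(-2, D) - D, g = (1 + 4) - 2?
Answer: -360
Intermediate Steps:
g = 3 (g = 5 - 2 = 3)
Z(T) = -7 + T
n(o, a) = -2 + a
K = 25 (K = 5 + (-7 + 3)*(-5) = 5 - 4*(-5) = 5 + 20 = 25)
P(D) = -2 (P(D) = (-2 + D) - D = -2)
d = -6 (d = -2 - 1*4 = -2 - 4 = -6)
d*60 = -6*60 = -360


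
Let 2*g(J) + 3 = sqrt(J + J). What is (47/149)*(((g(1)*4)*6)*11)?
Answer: -18612/149 + 6204*sqrt(2)/149 ≈ -66.028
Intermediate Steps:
g(J) = -3/2 + sqrt(2)*sqrt(J)/2 (g(J) = -3/2 + sqrt(J + J)/2 = -3/2 + sqrt(2*J)/2 = -3/2 + (sqrt(2)*sqrt(J))/2 = -3/2 + sqrt(2)*sqrt(J)/2)
(47/149)*(((g(1)*4)*6)*11) = (47/149)*((((-3/2 + sqrt(2)*sqrt(1)/2)*4)*6)*11) = (47*(1/149))*((((-3/2 + (1/2)*sqrt(2)*1)*4)*6)*11) = 47*((((-3/2 + sqrt(2)/2)*4)*6)*11)/149 = 47*(((-6 + 2*sqrt(2))*6)*11)/149 = 47*((-36 + 12*sqrt(2))*11)/149 = 47*(-396 + 132*sqrt(2))/149 = -18612/149 + 6204*sqrt(2)/149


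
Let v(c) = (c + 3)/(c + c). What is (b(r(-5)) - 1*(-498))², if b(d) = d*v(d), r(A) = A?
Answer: 247009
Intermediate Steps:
v(c) = (3 + c)/(2*c) (v(c) = (3 + c)/((2*c)) = (3 + c)*(1/(2*c)) = (3 + c)/(2*c))
b(d) = 3/2 + d/2 (b(d) = d*((3 + d)/(2*d)) = 3/2 + d/2)
(b(r(-5)) - 1*(-498))² = ((3/2 + (½)*(-5)) - 1*(-498))² = ((3/2 - 5/2) + 498)² = (-1 + 498)² = 497² = 247009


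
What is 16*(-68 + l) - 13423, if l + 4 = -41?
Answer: -15231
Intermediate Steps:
l = -45 (l = -4 - 41 = -45)
16*(-68 + l) - 13423 = 16*(-68 - 45) - 13423 = 16*(-113) - 13423 = -1808 - 13423 = -15231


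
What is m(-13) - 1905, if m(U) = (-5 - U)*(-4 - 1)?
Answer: -1945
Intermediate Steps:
m(U) = 25 + 5*U (m(U) = (-5 - U)*(-5) = 25 + 5*U)
m(-13) - 1905 = (25 + 5*(-13)) - 1905 = (25 - 65) - 1905 = -40 - 1905 = -1945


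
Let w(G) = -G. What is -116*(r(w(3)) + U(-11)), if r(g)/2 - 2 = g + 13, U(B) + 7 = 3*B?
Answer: 1856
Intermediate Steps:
U(B) = -7 + 3*B
r(g) = 30 + 2*g (r(g) = 4 + 2*(g + 13) = 4 + 2*(13 + g) = 4 + (26 + 2*g) = 30 + 2*g)
-116*(r(w(3)) + U(-11)) = -116*((30 + 2*(-1*3)) + (-7 + 3*(-11))) = -116*((30 + 2*(-3)) + (-7 - 33)) = -116*((30 - 6) - 40) = -116*(24 - 40) = -116*(-16) = 1856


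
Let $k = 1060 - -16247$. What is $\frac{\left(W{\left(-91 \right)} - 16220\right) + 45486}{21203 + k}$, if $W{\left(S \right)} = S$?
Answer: $\frac{5835}{7702} \approx 0.7576$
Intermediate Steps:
$k = 17307$ ($k = 1060 + 16247 = 17307$)
$\frac{\left(W{\left(-91 \right)} - 16220\right) + 45486}{21203 + k} = \frac{\left(-91 - 16220\right) + 45486}{21203 + 17307} = \frac{-16311 + 45486}{38510} = 29175 \cdot \frac{1}{38510} = \frac{5835}{7702}$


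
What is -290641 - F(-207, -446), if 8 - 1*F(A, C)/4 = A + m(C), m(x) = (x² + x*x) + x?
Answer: 1298043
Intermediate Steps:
m(x) = x + 2*x² (m(x) = (x² + x²) + x = 2*x² + x = x + 2*x²)
F(A, C) = 32 - 4*A - 4*C*(1 + 2*C) (F(A, C) = 32 - 4*(A + C*(1 + 2*C)) = 32 + (-4*A - 4*C*(1 + 2*C)) = 32 - 4*A - 4*C*(1 + 2*C))
-290641 - F(-207, -446) = -290641 - (32 - 4*(-207) - 4*(-446)*(1 + 2*(-446))) = -290641 - (32 + 828 - 4*(-446)*(1 - 892)) = -290641 - (32 + 828 - 4*(-446)*(-891)) = -290641 - (32 + 828 - 1589544) = -290641 - 1*(-1588684) = -290641 + 1588684 = 1298043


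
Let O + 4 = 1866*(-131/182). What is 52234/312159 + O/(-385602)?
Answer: 207905145369/1217065695482 ≈ 0.17083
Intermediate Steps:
O = -122587/91 (O = -4 + 1866*(-131/182) = -4 - 122223/91 = -122587/91 ≈ -1347.1)
52234/312159 + O/(-385602) = 52234/312159 - 122587/91/(-385602) = 52234*(1/312159) - 122587/91*(-1/385602) = 52234/312159 + 122587/35089782 = 207905145369/1217065695482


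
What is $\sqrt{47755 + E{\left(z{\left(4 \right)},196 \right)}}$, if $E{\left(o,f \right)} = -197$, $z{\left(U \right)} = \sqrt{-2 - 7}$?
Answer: $\sqrt{47558} \approx 218.08$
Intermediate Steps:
$z{\left(U \right)} = 3 i$ ($z{\left(U \right)} = \sqrt{-9} = 3 i$)
$\sqrt{47755 + E{\left(z{\left(4 \right)},196 \right)}} = \sqrt{47755 - 197} = \sqrt{47558}$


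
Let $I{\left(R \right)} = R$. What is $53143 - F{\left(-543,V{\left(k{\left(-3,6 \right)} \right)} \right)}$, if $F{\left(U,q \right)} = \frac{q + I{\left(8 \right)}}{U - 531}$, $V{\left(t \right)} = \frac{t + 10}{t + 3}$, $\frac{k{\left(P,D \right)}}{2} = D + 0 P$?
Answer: $\frac{428066936}{8055} \approx 53143.0$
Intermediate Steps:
$k{\left(P,D \right)} = 2 D$ ($k{\left(P,D \right)} = 2 \left(D + 0 P\right) = 2 \left(D + 0\right) = 2 D$)
$V{\left(t \right)} = \frac{10 + t}{3 + t}$
$F{\left(U,q \right)} = \frac{8 + q}{-531 + U}$ ($F{\left(U,q \right)} = \frac{q + 8}{U - 531} = \frac{8 + q}{-531 + U}$)
$53143 - F{\left(-543,V{\left(k{\left(-3,6 \right)} \right)} \right)} = 53143 - \frac{8 + \frac{10 + 2 \cdot 6}{3 + 2 \cdot 6}}{-531 - 543} = 53143 - \frac{8 + \frac{10 + 12}{3 + 12}}{-1074} = 53143 - - \frac{8 + \frac{1}{15} \cdot 22}{1074} = 53143 - - \frac{8 + \frac{22}{15}}{1074} = 53143 - \left(- \frac{1}{1074}\right) \frac{142}{15} = 53143 - - \frac{71}{8055} = 53143 + \frac{71}{8055} = \frac{428066936}{8055}$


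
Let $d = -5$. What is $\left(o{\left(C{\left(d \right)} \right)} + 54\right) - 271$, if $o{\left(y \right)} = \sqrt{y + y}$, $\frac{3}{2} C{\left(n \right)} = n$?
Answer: $-217 + \frac{2 i \sqrt{15}}{3} \approx -217.0 + 2.582 i$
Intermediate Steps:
$C{\left(n \right)} = \frac{2 n}{3}$
$o{\left(y \right)} = \sqrt{2} \sqrt{y}$ ($o{\left(y \right)} = \sqrt{2 y} = \sqrt{2} \sqrt{y}$)
$\left(o{\left(C{\left(d \right)} \right)} + 54\right) - 271 = \left(\sqrt{2} \sqrt{\frac{2}{3} \left(-5\right)} + 54\right) - 271 = \left(\sqrt{2} \sqrt{- \frac{10}{3}} + 54\right) - 271 = \left(\sqrt{2} \frac{i \sqrt{30}}{3} + 54\right) - 271 = \left(\frac{2 i \sqrt{15}}{3} + 54\right) - 271 = \left(54 + \frac{2 i \sqrt{15}}{3}\right) - 271 = -217 + \frac{2 i \sqrt{15}}{3}$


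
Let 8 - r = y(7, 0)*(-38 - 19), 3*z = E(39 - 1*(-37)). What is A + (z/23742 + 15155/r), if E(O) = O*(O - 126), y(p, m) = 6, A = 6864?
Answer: 2459877749/356130 ≈ 6907.3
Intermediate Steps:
E(O) = O*(-126 + O)
z = -3800/3 (z = ((39 - 1*(-37))*(-126 + (39 - 1*(-37))))/3 = ((39 + 37)*(-126 + (39 + 37)))/3 = (76*(-126 + 76))/3 = (76*(-50))/3 = (⅓)*(-3800) = -3800/3 ≈ -1266.7)
r = 350 (r = 8 - 6*(-38 - 19) = 8 - 6*(-57) = 8 - 1*(-342) = 8 + 342 = 350)
A + (z/23742 + 15155/r) = 6864 + (-3800/3/23742 + 15155/350) = 6864 + (-3800/3*1/23742 + 15155*(1/350)) = 6864 + (-1900/35613 + 433/10) = 6864 + 15401429/356130 = 2459877749/356130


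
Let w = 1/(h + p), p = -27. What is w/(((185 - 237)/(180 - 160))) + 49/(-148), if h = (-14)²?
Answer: -108393/325156 ≈ -0.33336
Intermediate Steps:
h = 196
w = 1/169 (w = 1/(196 - 27) = 1/169 ≈ 0.0059172)
w/(((185 - 237)/(180 - 160))) + 49/(-148) = 1/(169*(((185 - 237)/(180 - 160)))) + 49/(-148) = 1/(169*((-52/20))) + 49*(-1/148) = 1/(169*((-52*1/20))) - 49/148 = 1/(169*(-13/5)) - 49/148 = (1/169)*(-5/13) - 49/148 = -5/2197 - 49/148 = -108393/325156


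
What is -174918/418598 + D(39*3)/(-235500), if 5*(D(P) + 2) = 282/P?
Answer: -1004068493749/2402883331875 ≈ -0.41786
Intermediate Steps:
D(P) = -2 + 282/(5*P) (D(P) = -2 + (282/P)/5 = -2 + 282/(5*P))
-174918/418598 + D(39*3)/(-235500) = -174918/418598 + (-2 + 282/(5*((39*3))))/(-235500) = -174918*1/418598 + (-2 + (282/5)/117)*(-1/235500) = -87459/209299 + (-2 + (282/5)*(1/117))*(-1/235500) = -87459/209299 + (-2 + 94/195)*(-1/235500) = -87459/209299 - 296/195*(-1/235500) = -87459/209299 + 74/11480625 = -1004068493749/2402883331875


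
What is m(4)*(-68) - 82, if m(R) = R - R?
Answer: -82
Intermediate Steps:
m(R) = 0
m(4)*(-68) - 82 = 0*(-68) - 82 = 0 - 82 = -82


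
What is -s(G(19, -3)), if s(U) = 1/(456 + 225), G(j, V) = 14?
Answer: -1/681 ≈ -0.0014684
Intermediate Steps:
s(U) = 1/681
-s(G(19, -3)) = -1*1/681 = -1/681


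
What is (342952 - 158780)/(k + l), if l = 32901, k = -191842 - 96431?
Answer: -46043/63843 ≈ -0.72119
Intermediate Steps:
k = -288273
(342952 - 158780)/(k + l) = (342952 - 158780)/(-288273 + 32901) = 184172/(-255372) = 184172*(-1/255372) = -46043/63843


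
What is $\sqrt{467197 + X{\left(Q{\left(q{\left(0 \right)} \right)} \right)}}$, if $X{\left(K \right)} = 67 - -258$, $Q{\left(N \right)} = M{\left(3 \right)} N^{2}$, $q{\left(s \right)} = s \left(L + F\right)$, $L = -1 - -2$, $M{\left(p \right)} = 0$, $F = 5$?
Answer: $\sqrt{467522} \approx 683.76$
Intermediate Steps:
$L = 1$ ($L = -1 + 2 = 1$)
$q{\left(s \right)} = 6 s$ ($q{\left(s \right)} = s \left(1 + 5\right) = s 6 = 6 s$)
$Q{\left(N \right)} = 0$ ($Q{\left(N \right)} = 0 N^{2} = 0$)
$X{\left(K \right)} = 325$ ($X{\left(K \right)} = 67 + 258 = 325$)
$\sqrt{467197 + X{\left(Q{\left(q{\left(0 \right)} \right)} \right)}} = \sqrt{467197 + 325} = \sqrt{467522}$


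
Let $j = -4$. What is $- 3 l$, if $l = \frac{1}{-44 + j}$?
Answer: $\frac{1}{16} \approx 0.0625$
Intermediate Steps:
$l = - \frac{1}{48}$ ($l = \frac{1}{-44 - 4} = \frac{1}{-48} = - \frac{1}{48} \approx -0.020833$)
$- 3 l = \left(-3\right) \left(- \frac{1}{48}\right) = \frac{1}{16}$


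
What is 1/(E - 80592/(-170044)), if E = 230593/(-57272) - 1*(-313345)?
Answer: 2434689992/762889286720473 ≈ 3.1914e-6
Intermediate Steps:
E = 17945664247/57272 (E = 230593*(-1/57272) + 313345 = -230593/57272 + 313345 = 17945664247/57272 ≈ 3.1334e+5)
1/(E - 80592/(-170044)) = 1/(17945664247/57272 - 80592/(-170044)) = 1/(17945664247/57272 - 80592*(-1/170044)) = 1/(17945664247/57272 + 20148/42511) = 1/(762889286720473/2434689992) = 2434689992/762889286720473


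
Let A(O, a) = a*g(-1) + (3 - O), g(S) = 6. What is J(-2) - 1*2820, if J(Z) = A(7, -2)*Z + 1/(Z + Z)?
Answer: -11153/4 ≈ -2788.3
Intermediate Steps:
A(O, a) = 3 - O + 6*a (A(O, a) = a*6 + (3 - O) = 6*a + (3 - O) = 3 - O + 6*a)
J(Z) = 1/(2*Z) - 16*Z (J(Z) = (3 - 1*7 + 6*(-2))*Z + 1/(Z + Z) = (3 - 7 - 12)*Z + 1/(2*Z) = -16*Z + 1/(2*Z) = 1/(2*Z) - 16*Z)
J(-2) - 1*2820 = ((1/2)/(-2) - 16*(-2)) - 1*2820 = ((1/2)*(-1/2) + 32) - 2820 = (-1/4 + 32) - 2820 = 127/4 - 2820 = -11153/4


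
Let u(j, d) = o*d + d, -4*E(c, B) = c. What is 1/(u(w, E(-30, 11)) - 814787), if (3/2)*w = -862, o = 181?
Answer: -1/813422 ≈ -1.2294e-6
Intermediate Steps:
w = -1724/3 (w = (⅔)*(-862) = -1724/3 ≈ -574.67)
E(c, B) = -c/4
u(j, d) = 182*d (u(j, d) = 181*d + d = 182*d)
1/(u(w, E(-30, 11)) - 814787) = 1/(182*(-¼*(-30)) - 814787) = 1/(182*(15/2) - 814787) = 1/(1365 - 814787) = 1/(-813422) = -1/813422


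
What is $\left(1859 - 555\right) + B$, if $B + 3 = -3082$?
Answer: $-1781$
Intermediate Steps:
$B = -3085$ ($B = -3 - 3082 = -3085$)
$\left(1859 - 555\right) + B = \left(1859 - 555\right) - 3085 = 1304 - 3085 = -1781$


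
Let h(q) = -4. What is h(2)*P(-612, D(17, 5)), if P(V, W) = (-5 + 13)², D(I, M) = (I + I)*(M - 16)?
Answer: -256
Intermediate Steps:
D(I, M) = 2*I*(-16 + M) (D(I, M) = (2*I)*(-16 + M) = 2*I*(-16 + M))
P(V, W) = 64 (P(V, W) = 8² = 64)
h(2)*P(-612, D(17, 5)) = -4*64 = -256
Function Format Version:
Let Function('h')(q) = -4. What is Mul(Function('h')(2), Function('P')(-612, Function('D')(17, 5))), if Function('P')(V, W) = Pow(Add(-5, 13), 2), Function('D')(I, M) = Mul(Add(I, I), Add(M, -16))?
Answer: -256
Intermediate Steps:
Function('D')(I, M) = Mul(2, I, Add(-16, M)) (Function('D')(I, M) = Mul(Mul(2, I), Add(-16, M)) = Mul(2, I, Add(-16, M)))
Function('P')(V, W) = 64 (Function('P')(V, W) = Pow(8, 2) = 64)
Mul(Function('h')(2), Function('P')(-612, Function('D')(17, 5))) = Mul(-4, 64) = -256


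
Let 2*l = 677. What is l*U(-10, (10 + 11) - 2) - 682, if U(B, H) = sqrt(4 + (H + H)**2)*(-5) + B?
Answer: -4067 - 3385*sqrt(362) ≈ -68471.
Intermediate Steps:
l = 677/2 (l = (1/2)*677 = 677/2 ≈ 338.50)
U(B, H) = B - 5*sqrt(4 + 4*H**2) (U(B, H) = sqrt(4 + (2*H)**2)*(-5) + B = sqrt(4 + 4*H**2)*(-5) + B = -5*sqrt(4 + 4*H**2) + B = B - 5*sqrt(4 + 4*H**2))
l*U(-10, (10 + 11) - 2) - 682 = 677*(-10 - 10*sqrt(1 + ((10 + 11) - 2)**2))/2 - 682 = 677*(-10 - 10*sqrt(1 + (21 - 2)**2))/2 - 682 = 677*(-10 - 10*sqrt(1 + 19**2))/2 - 682 = 677*(-10 - 10*sqrt(1 + 361))/2 - 682 = 677*(-10 - 10*sqrt(362))/2 - 682 = (-3385 - 3385*sqrt(362)) - 682 = -4067 - 3385*sqrt(362)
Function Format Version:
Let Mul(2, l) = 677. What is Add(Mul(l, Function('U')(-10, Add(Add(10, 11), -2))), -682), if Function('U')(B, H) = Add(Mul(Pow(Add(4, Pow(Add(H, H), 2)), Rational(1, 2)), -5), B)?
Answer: Add(-4067, Mul(-3385, Pow(362, Rational(1, 2)))) ≈ -68471.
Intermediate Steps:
l = Rational(677, 2) (l = Mul(Rational(1, 2), 677) = Rational(677, 2) ≈ 338.50)
Function('U')(B, H) = Add(B, Mul(-5, Pow(Add(4, Mul(4, Pow(H, 2))), Rational(1, 2)))) (Function('U')(B, H) = Add(Mul(Pow(Add(4, Pow(Mul(2, H), 2)), Rational(1, 2)), -5), B) = Add(Mul(Pow(Add(4, Mul(4, Pow(H, 2))), Rational(1, 2)), -5), B) = Add(Mul(-5, Pow(Add(4, Mul(4, Pow(H, 2))), Rational(1, 2))), B) = Add(B, Mul(-5, Pow(Add(4, Mul(4, Pow(H, 2))), Rational(1, 2)))))
Add(Mul(l, Function('U')(-10, Add(Add(10, 11), -2))), -682) = Add(Mul(Rational(677, 2), Add(-10, Mul(-10, Pow(Add(1, Pow(Add(Add(10, 11), -2), 2)), Rational(1, 2))))), -682) = Add(Mul(Rational(677, 2), Add(-10, Mul(-10, Pow(Add(1, Pow(Add(21, -2), 2)), Rational(1, 2))))), -682) = Add(Mul(Rational(677, 2), Add(-10, Mul(-10, Pow(Add(1, Pow(19, 2)), Rational(1, 2))))), -682) = Add(Mul(Rational(677, 2), Add(-10, Mul(-10, Pow(Add(1, 361), Rational(1, 2))))), -682) = Add(Mul(Rational(677, 2), Add(-10, Mul(-10, Pow(362, Rational(1, 2))))), -682) = Add(Add(-3385, Mul(-3385, Pow(362, Rational(1, 2)))), -682) = Add(-4067, Mul(-3385, Pow(362, Rational(1, 2))))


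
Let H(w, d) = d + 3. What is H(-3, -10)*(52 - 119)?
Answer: 469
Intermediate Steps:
H(w, d) = 3 + d
H(-3, -10)*(52 - 119) = (3 - 10)*(52 - 119) = -7*(-67) = 469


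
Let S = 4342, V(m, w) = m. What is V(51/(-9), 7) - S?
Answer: -13043/3 ≈ -4347.7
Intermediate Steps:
V(51/(-9), 7) - S = 51/(-9) - 1*4342 = 51*(-⅑) - 4342 = -17/3 - 4342 = -13043/3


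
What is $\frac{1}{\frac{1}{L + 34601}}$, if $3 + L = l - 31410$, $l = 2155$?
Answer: $5343$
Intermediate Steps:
$L = -29258$ ($L = -3 + \left(2155 - 31410\right) = -3 - 29255 = -29258$)
$\frac{1}{\frac{1}{L + 34601}} = \frac{1}{\frac{1}{-29258 + 34601}} = \frac{1}{\frac{1}{5343}} = 5343$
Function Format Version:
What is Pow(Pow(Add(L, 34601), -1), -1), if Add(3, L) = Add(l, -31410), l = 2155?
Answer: 5343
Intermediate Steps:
L = -29258 (L = Add(-3, Add(2155, -31410)) = Add(-3, -29255) = -29258)
Pow(Pow(Add(L, 34601), -1), -1) = Pow(Pow(Add(-29258, 34601), -1), -1) = Pow(Pow(5343, -1), -1) = Pow(Rational(1, 5343), -1) = 5343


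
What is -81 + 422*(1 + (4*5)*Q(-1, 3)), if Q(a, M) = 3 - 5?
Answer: -16539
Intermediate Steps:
Q(a, M) = -2
-81 + 422*(1 + (4*5)*Q(-1, 3)) = -81 + 422*(1 + (4*5)*(-2)) = -81 + 422*(1 + 20*(-2)) = -81 + 422*(1 - 40) = -81 + 422*(-39) = -81 - 16458 = -16539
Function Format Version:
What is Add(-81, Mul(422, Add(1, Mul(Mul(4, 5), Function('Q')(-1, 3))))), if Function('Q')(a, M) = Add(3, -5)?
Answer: -16539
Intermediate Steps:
Function('Q')(a, M) = -2
Add(-81, Mul(422, Add(1, Mul(Mul(4, 5), Function('Q')(-1, 3))))) = Add(-81, Mul(422, Add(1, Mul(Mul(4, 5), -2)))) = Add(-81, Mul(422, Add(1, Mul(20, -2)))) = Add(-81, Mul(422, Add(1, -40))) = Add(-81, Mul(422, -39)) = Add(-81, -16458) = -16539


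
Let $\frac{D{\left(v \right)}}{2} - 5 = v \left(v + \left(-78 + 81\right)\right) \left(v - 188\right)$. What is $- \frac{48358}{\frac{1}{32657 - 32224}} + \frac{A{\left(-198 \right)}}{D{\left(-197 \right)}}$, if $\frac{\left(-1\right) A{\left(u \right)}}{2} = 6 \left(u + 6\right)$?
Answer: $- \frac{308095081571102}{14713925} \approx -2.0939 \cdot 10^{7}$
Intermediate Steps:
$A{\left(u \right)} = -72 - 12 u$ ($A{\left(u \right)} = - 2 \cdot 6 \left(u + 6\right) = - 2 \cdot 6 \left(6 + u\right) = - 2 \left(36 + 6 u\right) = -72 - 12 u$)
$D{\left(v \right)} = 10 + 2 v \left(-188 + v\right) \left(3 + v\right)$ ($D{\left(v \right)} = 10 + 2 v \left(v + \left(-78 + 81\right)\right) \left(v - 188\right) = 10 + 2 v \left(v + 3\right) \left(-188 + v\right) = 10 + 2 v \left(3 + v\right) \left(-188 + v\right) = 10 + 2 v \left(-188 + v\right) \left(3 + v\right)$)
$- \frac{48358}{\frac{1}{32657 - 32224}} + \frac{A{\left(-198 \right)}}{D{\left(-197 \right)}} = - \frac{48358}{\frac{1}{32657 - 32224}} + \frac{-72 - -2376}{10 - -222216 - 370 \left(-197\right)^{2} + 2 \left(-197\right)^{3}} = - \frac{48358}{\frac{1}{433}} + \frac{-72 + 2376}{10 + 222216 - 14359330 + 2 \left(-7645373\right)} = - 48358 \frac{1}{\frac{1}{433}} + \frac{2304}{10 + 222216 - 14359330 - 15290746} = \left(-48358\right) 433 + \frac{2304}{-29427850} = -20939014 + 2304 \left(- \frac{1}{29427850}\right) = -20939014 - \frac{1152}{14713925} = - \frac{308095081571102}{14713925}$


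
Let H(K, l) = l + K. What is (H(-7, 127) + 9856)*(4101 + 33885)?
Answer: 378948336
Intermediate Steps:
H(K, l) = K + l
(H(-7, 127) + 9856)*(4101 + 33885) = ((-7 + 127) + 9856)*(4101 + 33885) = (120 + 9856)*37986 = 9976*37986 = 378948336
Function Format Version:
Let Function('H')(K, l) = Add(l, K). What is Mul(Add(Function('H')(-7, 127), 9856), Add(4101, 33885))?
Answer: 378948336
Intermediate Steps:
Function('H')(K, l) = Add(K, l)
Mul(Add(Function('H')(-7, 127), 9856), Add(4101, 33885)) = Mul(Add(Add(-7, 127), 9856), Add(4101, 33885)) = Mul(Add(120, 9856), 37986) = Mul(9976, 37986) = 378948336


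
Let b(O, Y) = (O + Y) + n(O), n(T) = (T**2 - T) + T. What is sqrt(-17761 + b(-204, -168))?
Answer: sqrt(23483) ≈ 153.24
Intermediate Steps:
n(T) = T**2
b(O, Y) = O + Y + O**2 (b(O, Y) = (O + Y) + O**2 = O + Y + O**2)
sqrt(-17761 + b(-204, -168)) = sqrt(-17761 + (-204 - 168 + (-204)**2)) = sqrt(-17761 + (-204 - 168 + 41616)) = sqrt(-17761 + 41244) = sqrt(23483)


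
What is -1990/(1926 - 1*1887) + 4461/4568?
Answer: -8916341/178152 ≈ -50.049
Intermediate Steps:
-1990/(1926 - 1*1887) + 4461/4568 = -1990/(1926 - 1887) + 4461*(1/4568) = -1990/39 + 4461/4568 = -8916341/178152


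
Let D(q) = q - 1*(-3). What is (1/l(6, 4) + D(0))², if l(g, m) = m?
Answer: 169/16 ≈ 10.563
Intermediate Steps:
D(q) = 3 + q (D(q) = q + 3 = 3 + q)
(1/l(6, 4) + D(0))² = (1/4 + (3 + 0))² = (¼ + 3)² = (13/4)² = 169/16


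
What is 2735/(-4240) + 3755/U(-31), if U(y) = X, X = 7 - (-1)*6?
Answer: 3177129/11024 ≈ 288.20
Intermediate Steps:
X = 13 (X = 7 - 1*(-6) = 7 + 6 = 13)
U(y) = 13
2735/(-4240) + 3755/U(-31) = 2735/(-4240) + 3755/13 = 2735*(-1/4240) + 3755*(1/13) = -547/848 + 3755/13 = 3177129/11024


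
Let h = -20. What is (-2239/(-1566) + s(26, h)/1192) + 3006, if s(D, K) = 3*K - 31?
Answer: 2806871207/933336 ≈ 3007.4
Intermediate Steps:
s(D, K) = -31 + 3*K
(-2239/(-1566) + s(26, h)/1192) + 3006 = (-2239/(-1566) + (-31 + 3*(-20))/1192) + 3006 = (-2239*(-1/1566) + (-31 - 60)*(1/1192)) + 3006 = (2239/1566 - 91*1/1192) + 3006 = (2239/1566 - 91/1192) + 3006 = 1263191/933336 + 3006 = 2806871207/933336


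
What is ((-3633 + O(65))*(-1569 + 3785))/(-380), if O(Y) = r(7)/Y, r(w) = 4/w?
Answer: 915768094/43225 ≈ 21186.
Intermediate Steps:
O(Y) = 4/(7*Y) (O(Y) = (4/7)/Y = (4*(⅐))/Y = 4/(7*Y))
((-3633 + O(65))*(-1569 + 3785))/(-380) = ((-3633 + (4/7)/65)*(-1569 + 3785))/(-380) = ((-3633 + (4/7)*(1/65))*2216)*(-1/380) = ((-3633 + 4/455)*2216)*(-1/380) = -1653011/455*2216*(-1/380) = -3663072376/455*(-1/380) = 915768094/43225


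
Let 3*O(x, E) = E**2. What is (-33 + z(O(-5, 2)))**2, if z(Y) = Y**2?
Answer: 78961/81 ≈ 974.83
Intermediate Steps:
O(x, E) = E**2/3
(-33 + z(O(-5, 2)))**2 = (-33 + ((1/3)*2**2)**2)**2 = (-33 + ((1/3)*4)**2)**2 = (-33 + (4/3)**2)**2 = (-33 + 16/9)**2 = (-281/9)**2 = 78961/81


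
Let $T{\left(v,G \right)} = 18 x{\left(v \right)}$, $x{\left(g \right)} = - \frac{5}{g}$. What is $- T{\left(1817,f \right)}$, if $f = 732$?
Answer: $\frac{90}{1817} \approx 0.049532$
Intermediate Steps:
$T{\left(v,G \right)} = - \frac{90}{v}$ ($T{\left(v,G \right)} = 18 \left(- \frac{5}{v}\right) = - \frac{90}{v}$)
$- T{\left(1817,f \right)} = - \frac{-90}{1817} = \left(-1\right) \left(- \frac{90}{1817}\right) = \frac{90}{1817}$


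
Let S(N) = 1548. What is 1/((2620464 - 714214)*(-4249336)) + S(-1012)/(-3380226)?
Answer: -2089876562063371/4563472280344250000 ≈ -0.00045796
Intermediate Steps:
1/((2620464 - 714214)*(-4249336)) + S(-1012)/(-3380226) = 1/((2620464 - 714214)*(-4249336)) + 1548/(-3380226) = -1/4249336/1906250 + 1548*(-1/3380226) = (1/1906250)*(-1/4249336) - 258/563371 = -1/8100296750000 - 258/563371 = -2089876562063371/4563472280344250000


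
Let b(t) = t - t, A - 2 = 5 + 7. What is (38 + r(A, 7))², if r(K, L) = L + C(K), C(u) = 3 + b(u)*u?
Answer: 2304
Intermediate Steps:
A = 14 (A = 2 + (5 + 7) = 2 + 12 = 14)
b(t) = 0
C(u) = 3 (C(u) = 3 + 0*u = 3 + 0 = 3)
r(K, L) = 3 + L (r(K, L) = L + 3 = 3 + L)
(38 + r(A, 7))² = (38 + (3 + 7))² = (38 + 10)² = 48² = 2304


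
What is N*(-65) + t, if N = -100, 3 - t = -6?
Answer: 6509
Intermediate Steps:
t = 9 (t = 3 - 1*(-6) = 3 + 6 = 9)
N*(-65) + t = -100*(-65) + 9 = 6500 + 9 = 6509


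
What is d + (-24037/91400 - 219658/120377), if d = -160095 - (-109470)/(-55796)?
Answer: -24570926900003485901/153473283852200 ≈ -1.6010e+5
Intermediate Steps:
d = -4466385045/27898 (d = -160095 - (-109470)*(-1)/55796 = -160095 - 1*54735/27898 = -160095 - 54735/27898 = -4466385045/27898 ≈ -1.6010e+5)
d + (-24037/91400 - 219658/120377) = -4466385045/27898 + (-24037/91400 - 219658/120377) = -4466385045/27898 - 22970243149/11002457800 = -24570926900003485901/153473283852200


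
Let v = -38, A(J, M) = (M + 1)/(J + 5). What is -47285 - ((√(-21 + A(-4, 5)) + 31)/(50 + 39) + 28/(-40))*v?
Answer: -21047772/445 + 38*I*√15/89 ≈ -47298.0 + 1.6536*I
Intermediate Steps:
A(J, M) = (1 + M)/(5 + J)
-47285 - ((√(-21 + A(-4, 5)) + 31)/(50 + 39) + 28/(-40))*v = -47285 - ((√(-21 + (1 + 5)/(5 - 4)) + 31)/(50 + 39) + 28/(-40))*(-38) = -47285 - ((√(-21 + 6/1) + 31)/89 + 28*(-1/40))*(-38) = -47285 - ((√(-21 + 1*6) + 31)*(1/89) - 7/10)*(-38) = -47285 - ((√(-21 + 6) + 31)*(1/89) - 7/10)*(-38) = -47285 - ((√(-15) + 31)*(1/89) - 7/10)*(-38) = -47285 - ((I*√15 + 31)*(1/89) - 7/10)*(-38) = -47285 - ((31 + I*√15)*(1/89) - 7/10)*(-38) = -47285 - ((31/89 + I*√15/89) - 7/10)*(-38) = -47285 - (-313/890 + I*√15/89)*(-38) = -47285 - (5947/445 - 38*I*√15/89) = -47285 + (-5947/445 + 38*I*√15/89) = -21047772/445 + 38*I*√15/89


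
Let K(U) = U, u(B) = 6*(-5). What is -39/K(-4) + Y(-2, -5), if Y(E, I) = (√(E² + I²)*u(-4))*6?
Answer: 39/4 - 180*√29 ≈ -959.58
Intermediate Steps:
u(B) = -30
Y(E, I) = -180*√(E² + I²) (Y(E, I) = (√(E² + I²)*(-30))*6 = -30*√(E² + I²)*6 = -180*√(E² + I²))
-39/K(-4) + Y(-2, -5) = -39/(-4) - 180*√((-2)² + (-5)²) = -39*(-¼) - 180*√(4 + 25) = 39/4 - 180*√29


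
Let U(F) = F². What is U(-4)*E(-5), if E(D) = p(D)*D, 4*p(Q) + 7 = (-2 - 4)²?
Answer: -580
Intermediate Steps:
p(Q) = 29/4 (p(Q) = -7/4 + (-2 - 4)²/4 = -7/4 + (¼)*(-6)² = -7/4 + (¼)*36 = -7/4 + 9 = 29/4)
E(D) = 29*D/4
U(-4)*E(-5) = (-4)²*((29/4)*(-5)) = 16*(-145/4) = -580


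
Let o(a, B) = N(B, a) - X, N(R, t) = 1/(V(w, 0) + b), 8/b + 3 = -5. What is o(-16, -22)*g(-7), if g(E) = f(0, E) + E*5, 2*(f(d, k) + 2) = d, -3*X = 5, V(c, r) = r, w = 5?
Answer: -74/3 ≈ -24.667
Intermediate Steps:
b = -1 (b = 8/(-3 - 5) = 8/(-8) = 8*(-1/8) = -1)
X = -5/3 (X = -1/3*5 = -5/3 ≈ -1.6667)
f(d, k) = -2 + d/2
N(R, t) = -1 (N(R, t) = 1/(0 - 1) = 1/(-1) = -1)
o(a, B) = 2/3 (o(a, B) = -1 - 1*(-5/3) = -1 + 5/3 = 2/3)
g(E) = -2 + 5*E (g(E) = (-2 + (1/2)*0) + E*5 = (-2 + 0) + 5*E = -2 + 5*E)
o(-16, -22)*g(-7) = 2*(-2 + 5*(-7))/3 = 2*(-2 - 35)/3 = (2/3)*(-37) = -74/3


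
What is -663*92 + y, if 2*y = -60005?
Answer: -181997/2 ≈ -90999.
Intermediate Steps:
y = -60005/2 (y = (½)*(-60005) = -60005/2 ≈ -30003.)
-663*92 + y = -663*92 - 60005/2 = -60996 - 60005/2 = -181997/2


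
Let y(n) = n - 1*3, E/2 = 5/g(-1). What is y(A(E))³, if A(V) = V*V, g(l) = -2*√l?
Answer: -21952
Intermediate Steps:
E = 5*I (E = 2*(5/((-2*I))) = 2*(5*(I/2)) = 2*(5*I/2) = 5*I ≈ 5.0*I)
A(V) = V²
y(n) = -3 + n (y(n) = n - 3 = -3 + n)
y(A(E))³ = (-3 + (5*I)²)³ = (-3 - 25)³ = (-28)³ = -21952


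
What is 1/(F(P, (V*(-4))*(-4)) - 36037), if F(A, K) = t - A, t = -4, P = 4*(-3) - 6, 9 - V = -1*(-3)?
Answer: -1/36023 ≈ -2.7760e-5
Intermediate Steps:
V = 6 (V = 9 - (-1)*(-3) = 9 - 1*3 = 9 - 3 = 6)
P = -18 (P = -12 - 6 = -18)
F(A, K) = -4 - A
1/(F(P, (V*(-4))*(-4)) - 36037) = 1/((-4 - 1*(-18)) - 36037) = 1/((-4 + 18) - 36037) = 1/(14 - 36037) = 1/(-36023) = -1/36023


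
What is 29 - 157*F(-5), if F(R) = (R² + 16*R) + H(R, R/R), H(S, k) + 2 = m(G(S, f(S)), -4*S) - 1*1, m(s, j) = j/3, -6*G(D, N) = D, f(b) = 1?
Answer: 24265/3 ≈ 8088.3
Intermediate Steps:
G(D, N) = -D/6
m(s, j) = j/3 (m(s, j) = j*(⅓) = j/3)
H(S, k) = -3 - 4*S/3 (H(S, k) = -2 + ((-4*S)/3 - 1*1) = -2 + (-4*S/3 - 1) = -2 + (-1 - 4*S/3) = -3 - 4*S/3)
F(R) = -3 + R² + 44*R/3 (F(R) = (R² + 16*R) + (-3 - 4*R/3) = -3 + R² + 44*R/3)
29 - 157*F(-5) = 29 - 157*(-3 + (-5)² + (44/3)*(-5)) = 29 - 157*(-3 + 25 - 220/3) = 29 - 157*(-154/3) = 29 + 24178/3 = 24265/3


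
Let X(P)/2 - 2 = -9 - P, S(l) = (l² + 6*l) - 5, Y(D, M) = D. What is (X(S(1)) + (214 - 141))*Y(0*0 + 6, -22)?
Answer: 330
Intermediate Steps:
S(l) = -5 + l² + 6*l
X(P) = -14 - 2*P (X(P) = 4 + 2*(-9 - P) = 4 + (-18 - 2*P) = -14 - 2*P)
(X(S(1)) + (214 - 141))*Y(0*0 + 6, -22) = ((-14 - 2*(-5 + 1² + 6*1)) + (214 - 141))*(0*0 + 6) = ((-14 - 2*(-5 + 1 + 6)) + 73)*(0 + 6) = ((-14 - 2*2) + 73)*6 = ((-14 - 4) + 73)*6 = (-18 + 73)*6 = 55*6 = 330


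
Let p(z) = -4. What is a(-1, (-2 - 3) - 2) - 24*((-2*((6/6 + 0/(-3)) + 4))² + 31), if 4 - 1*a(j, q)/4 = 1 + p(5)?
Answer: -3116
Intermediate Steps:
a(j, q) = 28 (a(j, q) = 16 - 4*(1 - 4) = 16 - 4*(-3) = 16 + 12 = 28)
a(-1, (-2 - 3) - 2) - 24*((-2*((6/6 + 0/(-3)) + 4))² + 31) = 28 - 24*((-2*((6/6 + 0/(-3)) + 4))² + 31) = 28 - 24*((-2*((6*(⅙) + 0*(-⅓)) + 4))² + 31) = 28 - 24*((-2*((1 + 0) + 4))² + 31) = 28 - 24*((-2*(1 + 4))² + 31) = 28 - 24*((-2*5)² + 31) = 28 - 24*((-10)² + 31) = 28 - 24*(100 + 31) = 28 - 24*131 = 28 - 3144 = -3116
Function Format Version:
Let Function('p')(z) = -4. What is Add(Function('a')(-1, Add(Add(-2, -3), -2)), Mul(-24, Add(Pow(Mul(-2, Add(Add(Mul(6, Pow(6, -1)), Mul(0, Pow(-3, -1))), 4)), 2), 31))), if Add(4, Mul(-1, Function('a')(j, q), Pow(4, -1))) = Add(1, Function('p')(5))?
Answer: -3116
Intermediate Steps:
Function('a')(j, q) = 28 (Function('a')(j, q) = Add(16, Mul(-4, Add(1, -4))) = Add(16, Mul(-4, -3)) = Add(16, 12) = 28)
Add(Function('a')(-1, Add(Add(-2, -3), -2)), Mul(-24, Add(Pow(Mul(-2, Add(Add(Mul(6, Pow(6, -1)), Mul(0, Pow(-3, -1))), 4)), 2), 31))) = Add(28, Mul(-24, Add(Pow(Mul(-2, Add(Add(Mul(6, Pow(6, -1)), Mul(0, Pow(-3, -1))), 4)), 2), 31))) = Add(28, Mul(-24, Add(Pow(Mul(-2, Add(Add(Mul(6, Rational(1, 6)), Mul(0, Rational(-1, 3))), 4)), 2), 31))) = Add(28, Mul(-24, Add(Pow(Mul(-2, Add(Add(1, 0), 4)), 2), 31))) = Add(28, Mul(-24, Add(Pow(Mul(-2, Add(1, 4)), 2), 31))) = Add(28, Mul(-24, Add(Pow(Mul(-2, 5), 2), 31))) = Add(28, Mul(-24, Add(Pow(-10, 2), 31))) = Add(28, Mul(-24, Add(100, 31))) = Add(28, Mul(-24, 131)) = Add(28, -3144) = -3116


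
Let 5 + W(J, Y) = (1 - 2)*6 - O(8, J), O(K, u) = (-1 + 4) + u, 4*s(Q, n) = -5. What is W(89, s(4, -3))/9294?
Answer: -103/9294 ≈ -0.011082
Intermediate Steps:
s(Q, n) = -5/4 (s(Q, n) = (1/4)*(-5) = -5/4)
O(K, u) = 3 + u
W(J, Y) = -14 - J (W(J, Y) = -5 + ((1 - 2)*6 - (3 + J)) = -5 + (-1*6 + (-3 - J)) = -5 + (-6 + (-3 - J)) = -5 + (-9 - J) = -14 - J)
W(89, s(4, -3))/9294 = (-14 - 1*89)/9294 = (-14 - 89)*(1/9294) = -103*1/9294 = -103/9294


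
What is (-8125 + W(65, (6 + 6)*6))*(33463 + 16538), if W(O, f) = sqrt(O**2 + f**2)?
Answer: -401408028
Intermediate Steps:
(-8125 + W(65, (6 + 6)*6))*(33463 + 16538) = (-8125 + sqrt(65**2 + ((6 + 6)*6)**2))*(33463 + 16538) = (-8125 + sqrt(4225 + (12*6)**2))*50001 = (-8125 + sqrt(4225 + 72**2))*50001 = (-8125 + sqrt(4225 + 5184))*50001 = (-8125 + sqrt(9409))*50001 = (-8125 + 97)*50001 = -8028*50001 = -401408028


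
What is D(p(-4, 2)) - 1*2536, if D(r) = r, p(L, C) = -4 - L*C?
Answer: -2532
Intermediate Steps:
p(L, C) = -4 - C*L
D(p(-4, 2)) - 1*2536 = (-4 - 1*2*(-4)) - 1*2536 = (-4 + 8) - 2536 = 4 - 2536 = -2532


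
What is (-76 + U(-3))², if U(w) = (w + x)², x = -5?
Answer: 144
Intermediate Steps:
U(w) = (-5 + w)² (U(w) = (w - 5)² = (-5 + w)²)
(-76 + U(-3))² = (-76 + (-5 - 3)²)² = (-76 + (-8)²)² = (-76 + 64)² = (-12)² = 144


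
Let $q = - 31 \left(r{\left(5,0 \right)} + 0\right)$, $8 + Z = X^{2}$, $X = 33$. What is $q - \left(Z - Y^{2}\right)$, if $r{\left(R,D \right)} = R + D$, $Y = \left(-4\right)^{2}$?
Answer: $-980$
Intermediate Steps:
$Y = 16$
$r{\left(R,D \right)} = D + R$
$Z = 1081$ ($Z = -8 + 33^{2} = -8 + 1089 = 1081$)
$q = -155$ ($q = - 31 \left(\left(0 + 5\right) + 0\right) = - 31 \left(5 + 0\right) = \left(-31\right) 5 = -155$)
$q - \left(Z - Y^{2}\right) = -155 - \left(1081 - 16^{2}\right) = -155 - \left(1081 - 256\right) = -155 - 825 = -980$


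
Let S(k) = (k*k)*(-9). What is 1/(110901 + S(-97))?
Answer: 1/26220 ≈ 3.8139e-5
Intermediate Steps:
S(k) = -9*k**2 (S(k) = k**2*(-9) = -9*k**2)
1/(110901 + S(-97)) = 1/(110901 - 9*(-97)**2) = 1/(110901 - 9*9409) = 1/(110901 - 84681) = 1/26220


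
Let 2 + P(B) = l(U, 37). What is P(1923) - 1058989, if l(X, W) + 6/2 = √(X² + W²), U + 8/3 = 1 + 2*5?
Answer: -1058994 + √12946/3 ≈ -1.0590e+6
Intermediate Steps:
U = 25/3 (U = -8/3 + (1 + 2*5) = -8/3 + (1 + 10) = -8/3 + 11 = 25/3 ≈ 8.3333)
l(X, W) = -3 + √(W² + X²) (l(X, W) = -3 + √(X² + W²) = -3 + √(W² + X²))
P(B) = -5 + √12946/3 (P(B) = -2 + (-3 + √(37² + (25/3)²)) = -2 + (-3 + √(1369 + 625/9)) = -2 + (-3 + √(12946/9)) = -2 + (-3 + √12946/3) = -5 + √12946/3)
P(1923) - 1058989 = (-5 + √12946/3) - 1058989 = -1058994 + √12946/3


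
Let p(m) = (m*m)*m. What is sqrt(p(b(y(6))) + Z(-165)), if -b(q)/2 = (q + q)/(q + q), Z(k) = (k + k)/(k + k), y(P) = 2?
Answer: I*sqrt(7) ≈ 2.6458*I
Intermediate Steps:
Z(k) = 1 (Z(k) = (2*k)/((2*k)) = (2*k)*(1/(2*k)) = 1)
b(q) = -2 (b(q) = -2*(q + q)/(q + q) = -2*2*q/(2*q) = -2*2*q*1/(2*q) = -2*1 = -2)
p(m) = m**3 (p(m) = m**2*m = m**3)
sqrt(p(b(y(6))) + Z(-165)) = sqrt((-2)**3 + 1) = sqrt(-8 + 1) = sqrt(-7) = I*sqrt(7)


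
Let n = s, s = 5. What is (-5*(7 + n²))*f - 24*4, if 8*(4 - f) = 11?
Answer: -516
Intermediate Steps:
f = 21/8 (f = 4 - ⅛*11 = 4 - 11/8 = 21/8 ≈ 2.6250)
n = 5
(-5*(7 + n²))*f - 24*4 = -5*(7 + 5²)*(21/8) - 24*4 = -5*(7 + 25)*(21/8) - 96 = -5*32*(21/8) - 96 = -160*21/8 - 96 = -420 - 96 = -516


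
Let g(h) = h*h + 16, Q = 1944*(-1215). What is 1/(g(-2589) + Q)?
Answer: 1/4340977 ≈ 2.3036e-7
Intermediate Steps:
Q = -2361960
g(h) = 16 + h**2 (g(h) = h**2 + 16 = 16 + h**2)
1/(g(-2589) + Q) = 1/((16 + (-2589)**2) - 2361960) = 1/((16 + 6702921) - 2361960) = 1/(6702937 - 2361960) = 1/4340977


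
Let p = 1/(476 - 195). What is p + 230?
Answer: 64631/281 ≈ 230.00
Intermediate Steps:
p = 1/281 ≈ 0.0035587
p + 230 = 1/281 + 230 = 64631/281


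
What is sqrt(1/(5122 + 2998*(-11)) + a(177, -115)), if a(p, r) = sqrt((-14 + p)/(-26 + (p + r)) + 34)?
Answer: sqrt(-15669 + 72745944*sqrt(1387))/20892 ≈ 2.4914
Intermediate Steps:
a(p, r) = sqrt(34 + (-14 + p)/(-26 + p + r)) (a(p, r) = sqrt((-14 + p)/(-26 + p + r) + 34) = sqrt(34 + (-14 + p)/(-26 + p + r)))
sqrt(1/(5122 + 2998*(-11)) + a(177, -115)) = sqrt(1/(5122 + 2998*(-11)) + sqrt((-898 + 34*(-115) + 35*177)/(-26 + 177 - 115))) = sqrt(1/(5122 - 32978) + sqrt((-898 - 3910 + 6195)/36)) = sqrt(1/(-27856) + sqrt((1/36)*1387)) = sqrt(-1/27856 + sqrt(1387/36)) = sqrt(-1/27856 + sqrt(1387)/6)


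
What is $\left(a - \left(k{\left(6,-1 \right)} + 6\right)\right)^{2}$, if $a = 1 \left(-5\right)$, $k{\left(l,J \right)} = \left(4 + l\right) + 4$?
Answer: $625$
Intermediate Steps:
$k{\left(l,J \right)} = 8 + l$
$a = -5$
$\left(a - \left(k{\left(6,-1 \right)} + 6\right)\right)^{2} = \left(-5 - \left(\left(8 + 6\right) + 6\right)\right)^{2} = \left(-5 - \left(14 + 6\right)\right)^{2} = \left(-5 - 20\right)^{2} = \left(-25\right)^{2} = 625$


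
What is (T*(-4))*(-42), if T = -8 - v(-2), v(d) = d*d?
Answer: -2016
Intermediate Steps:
v(d) = d²
T = -12 (T = -8 - 1*(-2)² = -8 - 1*4 = -8 - 4 = -12)
(T*(-4))*(-42) = -12*(-4)*(-42) = 48*(-42) = -2016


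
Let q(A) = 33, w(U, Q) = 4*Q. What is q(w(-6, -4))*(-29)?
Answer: -957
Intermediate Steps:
q(w(-6, -4))*(-29) = 33*(-29) = -957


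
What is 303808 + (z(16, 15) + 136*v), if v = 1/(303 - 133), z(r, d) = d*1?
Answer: 1519119/5 ≈ 3.0382e+5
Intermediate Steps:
z(r, d) = d
v = 1/170 ≈ 0.0058824
303808 + (z(16, 15) + 136*v) = 303808 + (15 + 136*(1/170)) = 303808 + (15 + ⅘) = 303808 + 79/5 = 1519119/5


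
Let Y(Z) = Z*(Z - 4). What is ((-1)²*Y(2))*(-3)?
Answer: 12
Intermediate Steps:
Y(Z) = Z*(-4 + Z)
((-1)²*Y(2))*(-3) = ((-1)²*(2*(-4 + 2)))*(-3) = (1*(2*(-2)))*(-3) = (1*(-4))*(-3) = -4*(-3) = 12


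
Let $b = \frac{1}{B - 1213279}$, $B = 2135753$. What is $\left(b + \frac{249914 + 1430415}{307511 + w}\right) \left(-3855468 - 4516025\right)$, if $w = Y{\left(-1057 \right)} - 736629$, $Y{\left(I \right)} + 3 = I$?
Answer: $\frac{463439688599933058}{14172429299} \approx 3.27 \cdot 10^{7}$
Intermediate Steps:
$Y{\left(I \right)} = -3 + I$
$w = -737689$ ($w = \left(-3 - 1057\right) - 736629 = -1060 - 736629 = -737689$)
$b = \frac{1}{922474}$ ($b = \frac{1}{2135753 - 1213279} = \frac{1}{922474} \approx 1.084 \cdot 10^{-6}$)
$\left(b + \frac{249914 + 1430415}{307511 + w}\right) \left(-3855468 - 4516025\right) = \left(\frac{1}{922474} + \frac{249914 + 1430415}{307511 - 737689}\right) \left(-3855468 - 4516025\right) = \left(\frac{1}{922474} + \frac{1680329}{-430178}\right) \left(-8371493\right) = \left(\frac{1}{922474} + 1680329 \left(- \frac{1}{430178}\right)\right) \left(-8371493\right) = \left(\frac{1}{922474} - \frac{240047}{61454}\right) \left(-8371493\right) = \left(- \frac{55359263706}{14172429299}\right) \left(-8371493\right) = \frac{463439688599933058}{14172429299}$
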